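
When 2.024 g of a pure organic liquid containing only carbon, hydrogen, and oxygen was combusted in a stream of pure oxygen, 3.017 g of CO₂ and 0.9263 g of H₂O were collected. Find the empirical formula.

C2H3O2

mol C = 3.017 g CO₂ ÷ 44.009 g/mol = 0.068554 mol
mol H = 2 × 0.9263 g H₂O ÷ 18.015 g/mol = 0.10284 mol
mass O = 2.024 − (0.82340 + 0.10366) = 1.0969 g → mol O = 1.0969 ÷ 15.999 = 0.068563 mol
Divide by the smallest (0.068554 mol): C 1.000, H 1.500, O 1.000
Multiplying each by 2 gives whole numbers: C 2.00, H 3.00, O 2.00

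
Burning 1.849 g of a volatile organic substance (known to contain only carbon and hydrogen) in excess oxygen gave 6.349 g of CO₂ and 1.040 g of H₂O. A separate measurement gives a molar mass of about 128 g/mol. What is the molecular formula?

C10H8

mol C = 6.349 g CO₂ ÷ 44.009 g/mol = 0.14427 mol
mol H = 2 × 1.040 g H₂O ÷ 18.015 g/mol = 0.11546 mol
Divide by the smallest (0.11546 mol): C 1.249, H 1.000
Multiplying each by 4 gives whole numbers: C 5.00, H 4.00
Empirical formula: C5H4
Empirical-formula mass = 64.09 g/mol; 128 ÷ 64.09 ≈ 2, so the molecular formula is C10H8.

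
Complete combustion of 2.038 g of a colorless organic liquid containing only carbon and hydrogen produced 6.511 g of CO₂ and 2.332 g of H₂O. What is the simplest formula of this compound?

C4H7

mol C = 6.511 g CO₂ ÷ 44.009 g/mol = 0.14795 mol
mol H = 2 × 2.332 g H₂O ÷ 18.015 g/mol = 0.25890 mol
Divide by the smallest (0.14795 mol): C 1.000, H 1.750
Multiplying each by 4 gives whole numbers: C 4.00, H 7.00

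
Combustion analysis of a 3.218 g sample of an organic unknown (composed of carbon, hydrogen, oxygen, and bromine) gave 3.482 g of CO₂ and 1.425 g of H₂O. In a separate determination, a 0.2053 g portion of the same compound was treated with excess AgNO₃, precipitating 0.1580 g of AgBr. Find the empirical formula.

mol C = 3.482 g CO₂ ÷ 44.009 g/mol = 0.079120 mol
mol H = 2 × 1.425 g H₂O ÷ 18.015 g/mol = 0.15820 mol
From the AgBr data: mol Br per gram of compound = (0.1580 ÷ 187.772) ÷ 0.2053 = 0.0040986 mol/g, so in the 3.218 g combustion sample mol Br = 0.013189 mol
mass O = 3.218 − (0.95031 + 0.15947 + 1.0539) = 1.0543 g → mol O = 1.0543 ÷ 15.999 = 0.065900 mol
Divide by the smallest (0.013189 mol): C 5.999, H 11.995, Br 1.000, O 4.996

C6H12BrO5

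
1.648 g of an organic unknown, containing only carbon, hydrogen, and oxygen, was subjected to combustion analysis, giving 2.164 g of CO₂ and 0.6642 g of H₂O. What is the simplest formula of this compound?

C4H6O5

mol C = 2.164 g CO₂ ÷ 44.009 g/mol = 0.049172 mol
mol H = 2 × 0.6642 g H₂O ÷ 18.015 g/mol = 0.073739 mol
mass O = 1.648 − (0.59060 + 0.074328) = 0.98307 g → mol O = 0.98307 ÷ 15.999 = 0.061446 mol
Divide by the smallest (0.049172 mol): C 1.000, H 1.500, O 1.250
Multiplying each by 4 gives whole numbers: C 4.00, H 6.00, O 5.00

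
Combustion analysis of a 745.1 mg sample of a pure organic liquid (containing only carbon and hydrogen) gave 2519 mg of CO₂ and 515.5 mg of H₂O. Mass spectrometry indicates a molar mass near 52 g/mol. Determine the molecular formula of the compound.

C4H4

mol C = 2.519 g CO₂ ÷ 44.009 g/mol = 0.057238 mol
mol H = 2 × 0.5155 g H₂O ÷ 18.015 g/mol = 0.057230 mol
Divide by the smallest (0.057230 mol): C 1.000, H 1.000
Empirical formula: CH
Empirical-formula mass = 13.02 g/mol; 52 ÷ 13.02 ≈ 4, so the molecular formula is C4H4.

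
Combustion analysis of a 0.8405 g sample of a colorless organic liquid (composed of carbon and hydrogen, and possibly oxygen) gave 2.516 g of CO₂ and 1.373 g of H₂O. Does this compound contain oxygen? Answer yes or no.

mol C = 2.516 g CO₂ ÷ 44.009 g/mol = 0.057170 mol
mol H = 2 × 1.373 g H₂O ÷ 18.015 g/mol = 0.15243 mol
C and H together account for 0.84032 g — essentially the entire 0.8405 g sample — so the compound contains no oxygen.

no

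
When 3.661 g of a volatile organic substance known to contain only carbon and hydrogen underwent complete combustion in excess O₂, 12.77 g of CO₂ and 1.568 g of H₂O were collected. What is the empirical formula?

mol C = 12.77 g CO₂ ÷ 44.009 g/mol = 0.29017 mol
mol H = 2 × 1.568 g H₂O ÷ 18.015 g/mol = 0.17408 mol
Divide by the smallest (0.17408 mol): C 1.667, H 1.000
Multiplying each by 3 gives whole numbers: C 5.00, H 3.00

C5H3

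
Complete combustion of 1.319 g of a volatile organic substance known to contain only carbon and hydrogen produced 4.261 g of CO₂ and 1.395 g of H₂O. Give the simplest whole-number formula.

mol C = 4.261 g CO₂ ÷ 44.009 g/mol = 0.096821 mol
mol H = 2 × 1.395 g H₂O ÷ 18.015 g/mol = 0.15487 mol
Divide by the smallest (0.096821 mol): C 1.000, H 1.600
Multiplying each by 5 gives whole numbers: C 5.00, H 8.00

C5H8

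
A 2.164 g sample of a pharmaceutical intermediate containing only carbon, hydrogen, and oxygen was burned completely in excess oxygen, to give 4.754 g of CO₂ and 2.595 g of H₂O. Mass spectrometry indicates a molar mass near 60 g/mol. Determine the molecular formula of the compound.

C3H8O

mol C = 4.754 g CO₂ ÷ 44.009 g/mol = 0.10802 mol
mol H = 2 × 2.595 g H₂O ÷ 18.015 g/mol = 0.28809 mol
mass O = 2.164 − (1.2975 + 0.29040) = 0.57613 g → mol O = 0.57613 ÷ 15.999 = 0.036011 mol
Divide by the smallest (0.036011 mol): C 3.000, H 8.000, O 1.000
Empirical formula: C3H8O
Empirical-formula mass = 60.10 g/mol; 60 ÷ 60.10 ≈ 1, so the molecular formula is C3H8O.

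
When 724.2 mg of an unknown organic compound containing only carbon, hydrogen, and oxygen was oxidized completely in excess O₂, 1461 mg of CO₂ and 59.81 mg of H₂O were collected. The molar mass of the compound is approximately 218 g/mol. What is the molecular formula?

C10H2O6

mol C = 1.461 g CO₂ ÷ 44.009 g/mol = 0.033198 mol
mol H = 2 × 0.05981 g H₂O ÷ 18.015 g/mol = 0.0066400 mol
mass O = 0.7242 − (0.39874 + 0.0066931) = 0.31877 g → mol O = 0.31877 ÷ 15.999 = 0.019924 mol
Divide by the smallest (0.0066400 mol): C 5.000, H 1.000, O 3.001
Empirical formula: C5HO3
Empirical-formula mass = 109.06 g/mol; 218 ÷ 109.06 ≈ 2, so the molecular formula is C10H2O6.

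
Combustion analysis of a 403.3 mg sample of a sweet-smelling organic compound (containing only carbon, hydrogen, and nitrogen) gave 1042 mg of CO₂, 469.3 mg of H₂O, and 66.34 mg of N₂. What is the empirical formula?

mol C = 1.042 g CO₂ ÷ 44.009 g/mol = 0.023677 mol
mol H = 2 × 0.4693 g H₂O ÷ 18.015 g/mol = 0.052101 mol
mol N = 2 × 0.06634 g N₂ ÷ 28.014 g/mol = 0.0047362 mol
Divide by the smallest (0.0047362 mol): C 4.999, H 11.001, N 1.000

C5H11N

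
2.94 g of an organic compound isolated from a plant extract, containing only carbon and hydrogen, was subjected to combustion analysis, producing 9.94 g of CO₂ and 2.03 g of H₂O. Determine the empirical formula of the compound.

CH

mol C = 9.94 g CO₂ ÷ 44.009 g/mol = 0.2259 mol
mol H = 2 × 2.03 g H₂O ÷ 18.015 g/mol = 0.2254 mol
Divide by the smallest (0.2254 mol): C 1.002, H 1.000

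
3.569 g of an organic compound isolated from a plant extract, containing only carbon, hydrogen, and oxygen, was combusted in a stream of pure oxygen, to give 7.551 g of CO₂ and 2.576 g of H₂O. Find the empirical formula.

C9H15O4

mol C = 7.551 g CO₂ ÷ 44.009 g/mol = 0.17158 mol
mol H = 2 × 2.576 g H₂O ÷ 18.015 g/mol = 0.28598 mol
mass O = 3.569 − (2.0608 + 0.28827) = 1.2199 g → mol O = 1.2199 ÷ 15.999 = 0.076248 mol
Divide by the smallest (0.076248 mol): C 2.250, H 3.751, O 1.000
Multiplying each by 4 gives whole numbers: C 9.00, H 15.00, O 4.00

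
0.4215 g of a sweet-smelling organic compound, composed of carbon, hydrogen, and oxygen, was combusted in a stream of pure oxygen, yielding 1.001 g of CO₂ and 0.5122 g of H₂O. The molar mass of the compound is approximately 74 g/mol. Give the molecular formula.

C4H10O

mol C = 1.001 g CO₂ ÷ 44.009 g/mol = 0.022745 mol
mol H = 2 × 0.5122 g H₂O ÷ 18.015 g/mol = 0.056864 mol
mass O = 0.4215 − (0.27319 + 0.057319) = 0.090987 g → mol O = 0.090987 ÷ 15.999 = 0.0056870 mol
Divide by the smallest (0.0056870 mol): C 4.000, H 9.999, O 1.000
Empirical formula: C4H10O
Empirical-formula mass = 74.12 g/mol; 74 ÷ 74.12 ≈ 1, so the molecular formula is C4H10O.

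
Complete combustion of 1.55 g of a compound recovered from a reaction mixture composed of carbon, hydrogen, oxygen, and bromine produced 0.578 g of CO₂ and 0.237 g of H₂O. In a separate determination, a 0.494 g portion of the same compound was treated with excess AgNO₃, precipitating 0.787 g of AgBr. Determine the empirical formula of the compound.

C2H4Br2O3

mol C = 0.578 g CO₂ ÷ 44.009 g/mol = 0.01313 mol
mol H = 2 × 0.237 g H₂O ÷ 18.015 g/mol = 0.02631 mol
From the AgBr data: mol Br per gram of compound = (0.787 ÷ 187.772) ÷ 0.494 = 0.008484 mol/g, so in the 1.55 g combustion sample mol Br = 0.01315 mol
mass O = 1.55 − (0.1577 + 0.02652 + 1.051) = 0.3149 g → mol O = 0.3149 ÷ 15.999 = 0.01968 mol
Divide by the smallest (0.01313 mol): C 1.000, H 2.003, Br 1.001, O 1.499
Multiplying each by 2 gives whole numbers: C 2.00, H 4.01, Br 2.00, O 3.00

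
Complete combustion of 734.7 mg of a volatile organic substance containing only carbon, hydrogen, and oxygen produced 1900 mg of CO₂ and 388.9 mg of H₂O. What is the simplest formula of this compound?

C4H4O

mol C = 1.900 g CO₂ ÷ 44.009 g/mol = 0.043173 mol
mol H = 2 × 0.3889 g H₂O ÷ 18.015 g/mol = 0.043175 mol
mass O = 0.7347 − (0.51855 + 0.043521) = 0.17263 g → mol O = 0.17263 ÷ 15.999 = 0.010790 mol
Divide by the smallest (0.010790 mol): C 4.001, H 4.001, O 1.000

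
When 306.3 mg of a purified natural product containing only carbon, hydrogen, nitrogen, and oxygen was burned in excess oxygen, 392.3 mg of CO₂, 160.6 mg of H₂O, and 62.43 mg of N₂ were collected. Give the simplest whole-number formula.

C6H12N3O5

mol C = 0.3923 g CO₂ ÷ 44.009 g/mol = 0.0089141 mol
mol H = 2 × 0.1606 g H₂O ÷ 18.015 g/mol = 0.017830 mol
mol N = 2 × 0.06243 g N₂ ÷ 28.014 g/mol = 0.0044571 mol
mass O = 0.3063 − (0.10707 + 0.017972 + 0.062430) = 0.11883 g → mol O = 0.11883 ÷ 15.999 = 0.0074274 mol
Divide by the smallest (0.0044571 mol): C 2.000, H 4.000, N 1.000, O 1.666
Multiplying each by 3 gives whole numbers: C 6.00, H 12.00, N 3.00, O 5.00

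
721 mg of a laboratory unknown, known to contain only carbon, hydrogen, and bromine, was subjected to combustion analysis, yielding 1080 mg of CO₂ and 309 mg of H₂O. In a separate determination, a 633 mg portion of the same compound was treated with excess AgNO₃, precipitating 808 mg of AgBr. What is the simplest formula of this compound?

mol C = 1.08 g CO₂ ÷ 44.009 g/mol = 0.02454 mol
mol H = 2 × 0.309 g H₂O ÷ 18.015 g/mol = 0.03430 mol
From the AgBr data: mol Br per gram of compound = (0.808 ÷ 187.772) ÷ 0.633 = 0.006798 mol/g, so in the 0.721 g combustion sample mol Br = 0.004901 mol
Divide by the smallest (0.004901 mol): C 5.007, H 6.999, Br 1.000

C5H7Br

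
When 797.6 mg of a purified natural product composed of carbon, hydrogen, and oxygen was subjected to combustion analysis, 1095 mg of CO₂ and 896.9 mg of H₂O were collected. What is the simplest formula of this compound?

CH4O

mol C = 1.095 g CO₂ ÷ 44.009 g/mol = 0.024881 mol
mol H = 2 × 0.8969 g H₂O ÷ 18.015 g/mol = 0.099573 mol
mass O = 0.7976 − (0.29885 + 0.10037) = 0.39838 g → mol O = 0.39838 ÷ 15.999 = 0.024900 mol
Divide by the smallest (0.024881 mol): C 1.000, H 4.002, O 1.001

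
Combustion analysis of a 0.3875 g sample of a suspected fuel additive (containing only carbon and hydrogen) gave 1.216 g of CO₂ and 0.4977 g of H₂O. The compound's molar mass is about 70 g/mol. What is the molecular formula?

mol C = 1.216 g CO₂ ÷ 44.009 g/mol = 0.027631 mol
mol H = 2 × 0.4977 g H₂O ÷ 18.015 g/mol = 0.055254 mol
Divide by the smallest (0.027631 mol): C 1.000, H 2.000
Empirical formula: CH2
Empirical-formula mass = 14.03 g/mol; 70 ÷ 14.03 ≈ 5, so the molecular formula is C5H10.

C5H10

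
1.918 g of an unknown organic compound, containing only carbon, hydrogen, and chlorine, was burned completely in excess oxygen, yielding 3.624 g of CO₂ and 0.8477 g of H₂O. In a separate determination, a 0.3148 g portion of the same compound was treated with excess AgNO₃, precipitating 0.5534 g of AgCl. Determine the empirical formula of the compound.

C7H8Cl2

mol C = 3.624 g CO₂ ÷ 44.009 g/mol = 0.082347 mol
mol H = 2 × 0.8477 g H₂O ÷ 18.015 g/mol = 0.094110 mol
From the AgCl data: mol Cl per gram of compound = (0.5534 ÷ 143.318) ÷ 0.3148 = 0.012266 mol/g, so in the 1.918 g combustion sample mol Cl = 0.023526 mol
Divide by the smallest (0.023526 mol): C 3.500, H 4.000, Cl 1.000
Multiplying each by 2 gives whole numbers: C 7.00, H 8.00, Cl 2.00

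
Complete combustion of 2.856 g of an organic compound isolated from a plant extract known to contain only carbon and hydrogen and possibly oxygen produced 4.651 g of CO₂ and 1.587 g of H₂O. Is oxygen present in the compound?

yes

mol C = 4.651 g CO₂ ÷ 44.009 g/mol = 0.10568 mol
mol H = 2 × 1.587 g H₂O ÷ 18.015 g/mol = 0.17619 mol
C and H account for only 1.4470 g of the 2.856 g sample; the remaining 1.4090 g must be oxygen.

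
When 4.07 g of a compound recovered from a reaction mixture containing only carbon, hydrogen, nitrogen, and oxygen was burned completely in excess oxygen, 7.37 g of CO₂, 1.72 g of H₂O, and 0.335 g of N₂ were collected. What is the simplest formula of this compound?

C7H8NO4

mol C = 7.37 g CO₂ ÷ 44.009 g/mol = 0.1675 mol
mol H = 2 × 1.72 g H₂O ÷ 18.015 g/mol = 0.1910 mol
mol N = 2 × 0.335 g N₂ ÷ 28.014 g/mol = 0.02392 mol
mass O = 4.07 − (2.011 + 0.1925 + 0.3350) = 1.531 g → mol O = 1.531 ÷ 15.999 = 0.09570 mol
Divide by the smallest (0.02392 mol): C 7.002, H 7.984, N 1.000, O 4.001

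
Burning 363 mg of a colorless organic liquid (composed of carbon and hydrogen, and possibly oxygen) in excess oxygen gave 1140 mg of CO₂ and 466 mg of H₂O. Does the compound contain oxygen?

no

mol C = 1.14 g CO₂ ÷ 44.009 g/mol = 0.02590 mol
mol H = 2 × 0.466 g H₂O ÷ 18.015 g/mol = 0.05173 mol
C and H together account for 0.3633 g — essentially the entire 0.363 g sample — so the compound contains no oxygen.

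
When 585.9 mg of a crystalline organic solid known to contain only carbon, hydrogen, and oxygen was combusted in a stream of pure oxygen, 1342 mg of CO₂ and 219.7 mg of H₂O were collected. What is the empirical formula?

mol C = 1.342 g CO₂ ÷ 44.009 g/mol = 0.030494 mol
mol H = 2 × 0.2197 g H₂O ÷ 18.015 g/mol = 0.024391 mol
mass O = 0.5859 − (0.36626 + 0.024586) = 0.19505 g → mol O = 0.19505 ÷ 15.999 = 0.012192 mol
Divide by the smallest (0.012192 mol): C 2.501, H 2.001, O 1.000
Multiplying each by 2 gives whole numbers: C 5.00, H 4.00, O 2.00

C5H4O2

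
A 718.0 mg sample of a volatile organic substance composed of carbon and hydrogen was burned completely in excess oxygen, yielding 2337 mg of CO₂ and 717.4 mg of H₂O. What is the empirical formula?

C2H3

mol C = 2.337 g CO₂ ÷ 44.009 g/mol = 0.053103 mol
mol H = 2 × 0.7174 g H₂O ÷ 18.015 g/mol = 0.079645 mol
Divide by the smallest (0.053103 mol): C 1.000, H 1.500
Multiplying each by 2 gives whole numbers: C 2.00, H 3.00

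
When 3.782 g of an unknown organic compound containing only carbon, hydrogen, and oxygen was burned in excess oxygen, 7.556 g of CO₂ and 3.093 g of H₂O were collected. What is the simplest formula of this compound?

C2H4O

mol C = 7.556 g CO₂ ÷ 44.009 g/mol = 0.17169 mol
mol H = 2 × 3.093 g H₂O ÷ 18.015 g/mol = 0.34338 mol
mass O = 3.782 − (2.0622 + 0.34613) = 1.3737 g → mol O = 1.3737 ÷ 15.999 = 0.085860 mol
Divide by the smallest (0.085860 mol): C 2.000, H 3.999, O 1.000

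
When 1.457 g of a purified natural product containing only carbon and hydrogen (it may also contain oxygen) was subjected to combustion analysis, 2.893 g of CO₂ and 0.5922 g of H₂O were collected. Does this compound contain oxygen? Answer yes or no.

yes

mol C = 2.893 g CO₂ ÷ 44.009 g/mol = 0.065737 mol
mol H = 2 × 0.5922 g H₂O ÷ 18.015 g/mol = 0.065745 mol
C and H account for only 0.85583 g of the 1.457 g sample; the remaining 0.60117 g must be oxygen.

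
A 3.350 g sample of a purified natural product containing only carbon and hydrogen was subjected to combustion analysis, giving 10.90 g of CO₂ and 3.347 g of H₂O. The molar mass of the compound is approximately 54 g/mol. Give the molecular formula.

C4H6

mol C = 10.90 g CO₂ ÷ 44.009 g/mol = 0.24768 mol
mol H = 2 × 3.347 g H₂O ÷ 18.015 g/mol = 0.37158 mol
Divide by the smallest (0.24768 mol): C 1.000, H 1.500
Multiplying each by 2 gives whole numbers: C 2.00, H 3.00
Empirical formula: C2H3
Empirical-formula mass = 27.05 g/mol; 54 ÷ 27.05 ≈ 2, so the molecular formula is C4H6.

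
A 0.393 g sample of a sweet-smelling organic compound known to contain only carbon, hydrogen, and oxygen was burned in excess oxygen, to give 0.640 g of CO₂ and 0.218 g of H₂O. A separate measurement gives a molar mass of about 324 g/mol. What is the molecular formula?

mol C = 0.640 g CO₂ ÷ 44.009 g/mol = 0.01454 mol
mol H = 2 × 0.218 g H₂O ÷ 18.015 g/mol = 0.02420 mol
mass O = 0.393 − (0.1747 + 0.02440) = 0.1939 g → mol O = 0.1939 ÷ 15.999 = 0.01212 mol
Divide by the smallest (0.01212 mol): C 1.200, H 1.997, O 1.000
Multiplying each by 5 gives whole numbers: C 6.00, H 9.98, O 5.00
Empirical formula: C6H10O5
Empirical-formula mass = 162.14 g/mol; 324 ÷ 162.14 ≈ 2, so the molecular formula is C12H20O10.

C12H20O10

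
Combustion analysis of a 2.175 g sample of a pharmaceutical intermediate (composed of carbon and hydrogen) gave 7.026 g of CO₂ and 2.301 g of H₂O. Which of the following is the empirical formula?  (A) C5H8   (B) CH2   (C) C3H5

mol C = 7.026 g CO₂ ÷ 44.009 g/mol = 0.15965 mol
mol H = 2 × 2.301 g H₂O ÷ 18.015 g/mol = 0.25545 mol
Divide by the smallest (0.15965 mol): C 1.000, H 1.600
Multiplying each by 5 gives whole numbers: C 5.00, H 8.00

(A) C5H8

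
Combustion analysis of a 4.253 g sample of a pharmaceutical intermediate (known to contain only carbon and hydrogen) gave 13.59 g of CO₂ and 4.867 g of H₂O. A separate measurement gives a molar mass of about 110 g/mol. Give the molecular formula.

mol C = 13.59 g CO₂ ÷ 44.009 g/mol = 0.30880 mol
mol H = 2 × 4.867 g H₂O ÷ 18.015 g/mol = 0.54033 mol
Divide by the smallest (0.30880 mol): C 1.000, H 1.750
Multiplying each by 4 gives whole numbers: C 4.00, H 7.00
Empirical formula: C4H7
Empirical-formula mass = 55.10 g/mol; 110 ÷ 55.10 ≈ 2, so the molecular formula is C8H14.

C8H14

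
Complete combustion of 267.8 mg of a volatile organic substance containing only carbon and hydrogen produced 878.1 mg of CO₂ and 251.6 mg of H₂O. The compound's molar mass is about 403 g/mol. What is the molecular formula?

C30H42

mol C = 0.8781 g CO₂ ÷ 44.009 g/mol = 0.019953 mol
mol H = 2 × 0.2516 g H₂O ÷ 18.015 g/mol = 0.027932 mol
Divide by the smallest (0.019953 mol): C 1.000, H 1.400
Multiplying each by 5 gives whole numbers: C 5.00, H 7.00
Empirical formula: C5H7
Empirical-formula mass = 67.11 g/mol; 403 ÷ 67.11 ≈ 6, so the molecular formula is C30H42.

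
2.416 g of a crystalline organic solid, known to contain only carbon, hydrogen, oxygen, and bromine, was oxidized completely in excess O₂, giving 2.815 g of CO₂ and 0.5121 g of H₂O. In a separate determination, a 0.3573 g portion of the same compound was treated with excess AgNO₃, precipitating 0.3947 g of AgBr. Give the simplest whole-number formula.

mol C = 2.815 g CO₂ ÷ 44.009 g/mol = 0.063964 mol
mol H = 2 × 0.5121 g H₂O ÷ 18.015 g/mol = 0.056853 mol
From the AgBr data: mol Br per gram of compound = (0.3947 ÷ 187.772) ÷ 0.3573 = 0.0058831 mol/g, so in the 2.416 g combustion sample mol Br = 0.014213 mol
mass O = 2.416 − (0.76827 + 0.057307 + 1.1357) = 0.45471 g → mol O = 0.45471 ÷ 15.999 = 0.028421 mol
Divide by the smallest (0.014213 mol): C 4.500, H 4.000, Br 1.000, O 2.000
Multiplying each by 2 gives whole numbers: C 9.00, H 8.00, Br 2.00, O 4.00

C9H8Br2O4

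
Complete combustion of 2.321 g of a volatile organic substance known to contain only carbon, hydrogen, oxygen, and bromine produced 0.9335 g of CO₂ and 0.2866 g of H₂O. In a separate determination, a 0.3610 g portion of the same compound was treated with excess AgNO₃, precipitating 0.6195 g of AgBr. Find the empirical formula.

C2H3Br2O2

mol C = 0.9335 g CO₂ ÷ 44.009 g/mol = 0.021212 mol
mol H = 2 × 0.2866 g H₂O ÷ 18.015 g/mol = 0.031818 mol
From the AgBr data: mol Br per gram of compound = (0.6195 ÷ 187.772) ÷ 0.3610 = 0.0091391 mol/g, so in the 2.321 g combustion sample mol Br = 0.021212 mol
mass O = 2.321 − (0.25477 + 0.032072 + 1.6949) = 0.33924 g → mol O = 0.33924 ÷ 15.999 = 0.021204 mol
Divide by the smallest (0.021204 mol): C 1.000, H 1.501, Br 1.000, O 1.000
Multiplying each by 2 gives whole numbers: C 2.00, H 3.00, Br 2.00, O 2.00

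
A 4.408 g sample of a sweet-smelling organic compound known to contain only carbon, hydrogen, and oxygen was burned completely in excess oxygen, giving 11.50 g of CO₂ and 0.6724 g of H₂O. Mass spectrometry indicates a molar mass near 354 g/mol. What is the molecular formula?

mol C = 11.50 g CO₂ ÷ 44.009 g/mol = 0.26131 mol
mol H = 2 × 0.6724 g H₂O ÷ 18.015 g/mol = 0.074649 mol
mass O = 4.408 − (3.1386 + 0.075246) = 1.1942 g → mol O = 1.1942 ÷ 15.999 = 0.074639 mol
Divide by the smallest (0.074639 mol): C 3.501, H 1.000, O 1.000
Multiplying each by 2 gives whole numbers: C 7.00, H 2.00, O 2.00
Empirical formula: C7H2O2
Empirical-formula mass = 118.09 g/mol; 354 ÷ 118.09 ≈ 3, so the molecular formula is C21H6O6.

C21H6O6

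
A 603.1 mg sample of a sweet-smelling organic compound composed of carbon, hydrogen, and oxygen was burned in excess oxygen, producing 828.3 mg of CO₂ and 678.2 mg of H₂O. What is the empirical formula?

mol C = 0.8283 g CO₂ ÷ 44.009 g/mol = 0.018821 mol
mol H = 2 × 0.6782 g H₂O ÷ 18.015 g/mol = 0.075293 mol
mass O = 0.6031 − (0.22606 + 0.075895) = 0.30114 g → mol O = 0.30114 ÷ 15.999 = 0.018823 mol
Divide by the smallest (0.018821 mol): C 1.000, H 4.000, O 1.000

CH4O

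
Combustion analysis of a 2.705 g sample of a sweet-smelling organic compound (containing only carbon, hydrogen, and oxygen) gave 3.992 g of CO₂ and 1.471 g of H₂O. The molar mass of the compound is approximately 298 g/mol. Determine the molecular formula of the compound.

C10H18O10

mol C = 3.992 g CO₂ ÷ 44.009 g/mol = 0.090709 mol
mol H = 2 × 1.471 g H₂O ÷ 18.015 g/mol = 0.16331 mol
mass O = 2.705 − (1.0895 + 0.16461) = 1.4509 g → mol O = 1.4509 ÷ 15.999 = 0.090686 mol
Divide by the smallest (0.090686 mol): C 1.000, H 1.801, O 1.000
Multiplying each by 5 gives whole numbers: C 5.00, H 9.00, O 5.00
Empirical formula: C5H9O5
Empirical-formula mass = 149.12 g/mol; 298 ÷ 149.12 ≈ 2, so the molecular formula is C10H18O10.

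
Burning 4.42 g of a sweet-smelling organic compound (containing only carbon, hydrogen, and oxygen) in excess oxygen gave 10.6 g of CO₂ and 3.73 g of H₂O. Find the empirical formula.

C7H12O2

mol C = 10.6 g CO₂ ÷ 44.009 g/mol = 0.2409 mol
mol H = 2 × 3.73 g H₂O ÷ 18.015 g/mol = 0.4141 mol
mass O = 4.42 − (2.893 + 0.4174) = 1.110 g → mol O = 1.110 ÷ 15.999 = 0.06936 mol
Divide by the smallest (0.06936 mol): C 3.473, H 5.971, O 1.000
Multiplying each by 2 gives whole numbers: C 6.95, H 11.94, O 2.00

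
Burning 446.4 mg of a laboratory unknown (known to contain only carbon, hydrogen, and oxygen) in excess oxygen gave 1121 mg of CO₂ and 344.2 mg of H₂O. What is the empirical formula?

mol C = 1.121 g CO₂ ÷ 44.009 g/mol = 0.025472 mol
mol H = 2 × 0.3442 g H₂O ÷ 18.015 g/mol = 0.038213 mol
mass O = 0.4464 − (0.30594 + 0.038518) = 0.10194 g → mol O = 0.10194 ÷ 15.999 = 0.0063714 mol
Divide by the smallest (0.0063714 mol): C 3.998, H 5.997, O 1.000

C4H6O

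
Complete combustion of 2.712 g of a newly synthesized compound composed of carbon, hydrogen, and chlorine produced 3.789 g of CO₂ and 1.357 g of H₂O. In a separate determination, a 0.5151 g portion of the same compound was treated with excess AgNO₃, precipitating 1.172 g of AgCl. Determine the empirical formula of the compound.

mol C = 3.789 g CO₂ ÷ 44.009 g/mol = 0.086096 mol
mol H = 2 × 1.357 g H₂O ÷ 18.015 g/mol = 0.15065 mol
From the AgCl data: mol Cl per gram of compound = (1.172 ÷ 143.318) ÷ 0.5151 = 0.015876 mol/g, so in the 2.712 g combustion sample mol Cl = 0.043055 mol
Divide by the smallest (0.043055 mol): C 2.000, H 3.499, Cl 1.000
Multiplying each by 2 gives whole numbers: C 4.00, H 7.00, Cl 2.00

C4H7Cl2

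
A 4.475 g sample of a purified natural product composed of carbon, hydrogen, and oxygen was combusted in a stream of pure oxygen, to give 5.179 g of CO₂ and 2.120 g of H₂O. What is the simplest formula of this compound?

C2H4O3

mol C = 5.179 g CO₂ ÷ 44.009 g/mol = 0.11768 mol
mol H = 2 × 2.120 g H₂O ÷ 18.015 g/mol = 0.23536 mol
mass O = 4.475 − (1.4135 + 0.23724) = 2.8243 g → mol O = 2.8243 ÷ 15.999 = 0.17653 mol
Divide by the smallest (0.11768 mol): C 1.000, H 2.000, O 1.500
Multiplying each by 2 gives whole numbers: C 2.00, H 4.00, O 3.00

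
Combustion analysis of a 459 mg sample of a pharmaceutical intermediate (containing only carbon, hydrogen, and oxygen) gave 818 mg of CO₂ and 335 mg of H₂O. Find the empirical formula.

mol C = 0.818 g CO₂ ÷ 44.009 g/mol = 0.01859 mol
mol H = 2 × 0.335 g H₂O ÷ 18.015 g/mol = 0.03719 mol
mass O = 0.459 − (0.2232 + 0.03749) = 0.1983 g → mol O = 0.1983 ÷ 15.999 = 0.01239 mol
Divide by the smallest (0.01239 mol): C 1.500, H 3.001, O 1.000
Multiplying each by 2 gives whole numbers: C 3.00, H 6.00, O 2.00

C3H6O2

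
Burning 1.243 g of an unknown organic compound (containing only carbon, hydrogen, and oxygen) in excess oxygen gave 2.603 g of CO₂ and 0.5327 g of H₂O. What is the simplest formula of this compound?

C2H2O

mol C = 2.603 g CO₂ ÷ 44.009 g/mol = 0.059147 mol
mol H = 2 × 0.5327 g H₂O ÷ 18.015 g/mol = 0.059140 mol
mass O = 1.243 − (0.71041 + 0.059613) = 0.47297 g → mol O = 0.47297 ÷ 15.999 = 0.029563 mol
Divide by the smallest (0.029563 mol): C 2.001, H 2.000, O 1.000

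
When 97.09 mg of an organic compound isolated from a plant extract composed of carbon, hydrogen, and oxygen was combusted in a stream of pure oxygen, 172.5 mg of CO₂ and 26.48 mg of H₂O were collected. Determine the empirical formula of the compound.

mol C = 0.1725 g CO₂ ÷ 44.009 g/mol = 0.0039197 mol
mol H = 2 × 0.02648 g H₂O ÷ 18.015 g/mol = 0.0029398 mol
mass O = 0.09709 − (0.047079 + 0.0029633) = 0.047048 g → mol O = 0.047048 ÷ 15.999 = 0.0029407 mol
Divide by the smallest (0.0029398 mol): C 1.333, H 1.000, O 1.000
Multiplying each by 3 gives whole numbers: C 4.00, H 3.00, O 3.00

C4H3O3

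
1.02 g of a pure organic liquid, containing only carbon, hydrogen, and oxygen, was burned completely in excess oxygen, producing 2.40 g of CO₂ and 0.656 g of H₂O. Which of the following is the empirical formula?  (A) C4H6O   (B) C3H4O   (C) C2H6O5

mol C = 2.40 g CO₂ ÷ 44.009 g/mol = 0.05453 mol
mol H = 2 × 0.656 g H₂O ÷ 18.015 g/mol = 0.07283 mol
mass O = 1.02 − (0.6550 + 0.07341) = 0.2916 g → mol O = 0.2916 ÷ 15.999 = 0.01822 mol
Divide by the smallest (0.01822 mol): C 2.992, H 3.996, O 1.000

(B) C3H4O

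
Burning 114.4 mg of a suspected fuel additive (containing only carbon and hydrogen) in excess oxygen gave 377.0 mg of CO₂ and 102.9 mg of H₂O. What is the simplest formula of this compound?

C3H4

mol C = 0.3770 g CO₂ ÷ 44.009 g/mol = 0.0085664 mol
mol H = 2 × 0.1029 g H₂O ÷ 18.015 g/mol = 0.011424 mol
Divide by the smallest (0.0085664 mol): C 1.000, H 1.334
Multiplying each by 3 gives whole numbers: C 3.00, H 4.00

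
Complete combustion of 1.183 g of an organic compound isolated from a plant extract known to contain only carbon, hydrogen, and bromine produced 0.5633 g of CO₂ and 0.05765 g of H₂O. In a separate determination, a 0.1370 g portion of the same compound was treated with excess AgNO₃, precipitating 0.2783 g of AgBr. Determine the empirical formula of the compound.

C2HBr2

mol C = 0.5633 g CO₂ ÷ 44.009 g/mol = 0.012800 mol
mol H = 2 × 0.05765 g H₂O ÷ 18.015 g/mol = 0.0064002 mol
From the AgBr data: mol Br per gram of compound = (0.2783 ÷ 187.772) ÷ 0.1370 = 0.010818 mol/g, so in the 1.183 g combustion sample mol Br = 0.012798 mol
Divide by the smallest (0.0064002 mol): C 2.000, H 1.000, Br 2.000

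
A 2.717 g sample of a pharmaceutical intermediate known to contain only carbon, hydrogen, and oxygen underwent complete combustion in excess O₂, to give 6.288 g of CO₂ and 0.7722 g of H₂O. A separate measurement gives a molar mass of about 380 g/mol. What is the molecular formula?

C20H12O8

mol C = 6.288 g CO₂ ÷ 44.009 g/mol = 0.14288 mol
mol H = 2 × 0.7722 g H₂O ÷ 18.015 g/mol = 0.085729 mol
mass O = 2.717 − (1.7161 + 0.086414) = 0.91446 g → mol O = 0.91446 ÷ 15.999 = 0.057157 mol
Divide by the smallest (0.057157 mol): C 2.500, H 1.500, O 1.000
Multiplying each by 2 gives whole numbers: C 5.00, H 3.00, O 2.00
Empirical formula: C5H3O2
Empirical-formula mass = 95.08 g/mol; 380 ÷ 95.08 ≈ 4, so the molecular formula is C20H12O8.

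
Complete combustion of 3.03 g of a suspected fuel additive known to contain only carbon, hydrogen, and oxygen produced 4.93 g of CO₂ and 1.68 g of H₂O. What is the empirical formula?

C6H10O5

mol C = 4.93 g CO₂ ÷ 44.009 g/mol = 0.1120 mol
mol H = 2 × 1.68 g H₂O ÷ 18.015 g/mol = 0.1865 mol
mass O = 3.03 − (1.346 + 0.1880) = 1.496 g → mol O = 1.496 ÷ 15.999 = 0.09354 mol
Divide by the smallest (0.09354 mol): C 1.198, H 1.994, O 1.000
Multiplying each by 5 gives whole numbers: C 5.99, H 9.97, O 5.00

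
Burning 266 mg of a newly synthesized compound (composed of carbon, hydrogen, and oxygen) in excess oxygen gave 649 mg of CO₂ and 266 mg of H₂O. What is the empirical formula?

mol C = 0.649 g CO₂ ÷ 44.009 g/mol = 0.01475 mol
mol H = 2 × 0.266 g H₂O ÷ 18.015 g/mol = 0.02953 mol
mass O = 0.266 − (0.1771 + 0.02977) = 0.05911 g → mol O = 0.05911 ÷ 15.999 = 0.003694 mol
Divide by the smallest (0.003694 mol): C 3.992, H 7.993, O 1.000

C4H8O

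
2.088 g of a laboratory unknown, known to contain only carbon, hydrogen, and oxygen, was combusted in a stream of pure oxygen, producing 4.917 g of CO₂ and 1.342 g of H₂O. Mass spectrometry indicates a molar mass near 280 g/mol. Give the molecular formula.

C15H20O5

mol C = 4.917 g CO₂ ÷ 44.009 g/mol = 0.11173 mol
mol H = 2 × 1.342 g H₂O ÷ 18.015 g/mol = 0.14899 mol
mass O = 2.088 − (1.3420 + 0.15018) = 0.59587 g → mol O = 0.59587 ÷ 15.999 = 0.037244 mol
Divide by the smallest (0.037244 mol): C 3.000, H 4.000, O 1.000
Empirical formula: C3H4O
Empirical-formula mass = 56.06 g/mol; 280 ÷ 56.06 ≈ 5, so the molecular formula is C15H20O5.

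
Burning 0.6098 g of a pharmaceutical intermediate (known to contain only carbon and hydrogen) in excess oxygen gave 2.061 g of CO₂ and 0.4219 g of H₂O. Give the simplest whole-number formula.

CH

mol C = 2.061 g CO₂ ÷ 44.009 g/mol = 0.046831 mol
mol H = 2 × 0.4219 g H₂O ÷ 18.015 g/mol = 0.046839 mol
Divide by the smallest (0.046831 mol): C 1.000, H 1.000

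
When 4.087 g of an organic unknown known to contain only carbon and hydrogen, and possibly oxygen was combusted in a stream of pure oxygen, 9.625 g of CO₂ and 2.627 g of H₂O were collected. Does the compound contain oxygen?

yes

mol C = 9.625 g CO₂ ÷ 44.009 g/mol = 0.21871 mol
mol H = 2 × 2.627 g H₂O ÷ 18.015 g/mol = 0.29165 mol
C and H account for only 2.9208 g of the 4.087 g sample; the remaining 1.1662 g must be oxygen.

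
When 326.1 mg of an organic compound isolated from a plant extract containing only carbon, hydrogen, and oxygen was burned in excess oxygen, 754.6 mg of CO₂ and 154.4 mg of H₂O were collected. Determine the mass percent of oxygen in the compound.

31.55%

mol C = 0.7546 g CO₂ ÷ 44.009 g/mol = 0.017146 mol
mol H = 2 × 0.1544 g H₂O ÷ 18.015 g/mol = 0.017141 mol
mass O = 0.3261 − (0.20595 + 0.017278) = 0.10288 g → mol O = 0.10288 ÷ 15.999 = 0.0064301 mol
mass % O = 0.10288 g ÷ 0.3261 g × 100%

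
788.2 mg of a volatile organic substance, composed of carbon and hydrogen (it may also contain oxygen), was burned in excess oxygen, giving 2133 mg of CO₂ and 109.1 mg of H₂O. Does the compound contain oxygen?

yes

mol C = 2.133 g CO₂ ÷ 44.009 g/mol = 0.048467 mol
mol H = 2 × 0.1091 g H₂O ÷ 18.015 g/mol = 0.012112 mol
C and H account for only 0.59435 g of the 0.7882 g sample; the remaining 0.19385 g must be oxygen.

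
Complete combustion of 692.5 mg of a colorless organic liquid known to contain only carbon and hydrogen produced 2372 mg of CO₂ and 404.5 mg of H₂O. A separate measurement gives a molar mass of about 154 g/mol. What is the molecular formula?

mol C = 2.372 g CO₂ ÷ 44.009 g/mol = 0.053898 mol
mol H = 2 × 0.4045 g H₂O ÷ 18.015 g/mol = 0.044907 mol
Divide by the smallest (0.044907 mol): C 1.200, H 1.000
Multiplying each by 5 gives whole numbers: C 6.00, H 5.00
Empirical formula: C6H5
Empirical-formula mass = 77.11 g/mol; 154 ÷ 77.11 ≈ 2, so the molecular formula is C12H10.

C12H10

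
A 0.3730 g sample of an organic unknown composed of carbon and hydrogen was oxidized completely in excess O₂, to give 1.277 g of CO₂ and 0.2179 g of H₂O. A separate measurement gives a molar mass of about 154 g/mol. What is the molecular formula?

mol C = 1.277 g CO₂ ÷ 44.009 g/mol = 0.029017 mol
mol H = 2 × 0.2179 g H₂O ÷ 18.015 g/mol = 0.024191 mol
Divide by the smallest (0.024191 mol): C 1.199, H 1.000
Multiplying each by 5 gives whole numbers: C 6.00, H 5.00
Empirical formula: C6H5
Empirical-formula mass = 77.11 g/mol; 154 ÷ 77.11 ≈ 2, so the molecular formula is C12H10.

C12H10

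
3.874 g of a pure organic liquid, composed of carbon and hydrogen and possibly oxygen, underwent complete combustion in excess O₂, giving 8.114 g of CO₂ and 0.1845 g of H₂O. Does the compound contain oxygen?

yes

mol C = 8.114 g CO₂ ÷ 44.009 g/mol = 0.18437 mol
mol H = 2 × 0.1845 g H₂O ÷ 18.015 g/mol = 0.020483 mol
C and H account for only 2.2351 g of the 3.874 g sample; the remaining 1.6389 g must be oxygen.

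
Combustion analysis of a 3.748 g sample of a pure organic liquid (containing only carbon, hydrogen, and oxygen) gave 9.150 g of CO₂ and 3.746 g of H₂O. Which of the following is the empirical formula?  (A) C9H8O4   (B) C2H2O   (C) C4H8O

mol C = 9.150 g CO₂ ÷ 44.009 g/mol = 0.20791 mol
mol H = 2 × 3.746 g H₂O ÷ 18.015 g/mol = 0.41588 mol
mass O = 3.748 − (2.4972 + 0.41920) = 0.83157 g → mol O = 0.83157 ÷ 15.999 = 0.051976 mol
Divide by the smallest (0.051976 mol): C 4.000, H 8.001, O 1.000

(C) C4H8O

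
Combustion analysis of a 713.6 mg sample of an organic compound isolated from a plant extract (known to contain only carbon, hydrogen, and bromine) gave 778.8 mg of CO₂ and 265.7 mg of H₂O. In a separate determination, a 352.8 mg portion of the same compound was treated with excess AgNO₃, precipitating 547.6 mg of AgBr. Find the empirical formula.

C3H5Br

mol C = 0.7788 g CO₂ ÷ 44.009 g/mol = 0.017696 mol
mol H = 2 × 0.2657 g H₂O ÷ 18.015 g/mol = 0.029498 mol
From the AgBr data: mol Br per gram of compound = (0.5476 ÷ 187.772) ÷ 0.3528 = 0.0082662 mol/g, so in the 0.7136 g combustion sample mol Br = 0.0058987 mol
Divide by the smallest (0.0058987 mol): C 3.000, H 5.001, Br 1.000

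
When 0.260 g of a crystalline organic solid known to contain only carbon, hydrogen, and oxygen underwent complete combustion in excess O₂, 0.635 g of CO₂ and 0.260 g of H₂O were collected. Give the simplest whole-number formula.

C4H8O

mol C = 0.635 g CO₂ ÷ 44.009 g/mol = 0.01443 mol
mol H = 2 × 0.260 g H₂O ÷ 18.015 g/mol = 0.02886 mol
mass O = 0.260 − (0.1733 + 0.02910) = 0.05760 g → mol O = 0.05760 ÷ 15.999 = 0.003600 mol
Divide by the smallest (0.003600 mol): C 4.008, H 8.018, O 1.000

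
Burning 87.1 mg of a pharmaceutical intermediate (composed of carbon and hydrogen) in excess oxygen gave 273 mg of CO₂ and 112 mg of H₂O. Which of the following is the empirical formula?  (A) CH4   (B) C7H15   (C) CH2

mol C = 0.273 g CO₂ ÷ 44.009 g/mol = 0.006203 mol
mol H = 2 × 0.112 g H₂O ÷ 18.015 g/mol = 0.01243 mol
Divide by the smallest (0.006203 mol): C 1.000, H 2.004

(C) CH2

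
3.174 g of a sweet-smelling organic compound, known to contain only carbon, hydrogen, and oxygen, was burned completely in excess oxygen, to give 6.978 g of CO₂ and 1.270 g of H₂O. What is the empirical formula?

mol C = 6.978 g CO₂ ÷ 44.009 g/mol = 0.15856 mol
mol H = 2 × 1.270 g H₂O ÷ 18.015 g/mol = 0.14099 mol
mass O = 3.174 − (1.9044 + 0.14212) = 1.1274 g → mol O = 1.1274 ÷ 15.999 = 0.070469 mol
Divide by the smallest (0.070469 mol): C 2.250, H 2.001, O 1.000
Multiplying each by 4 gives whole numbers: C 9.00, H 8.00, O 4.00

C9H8O4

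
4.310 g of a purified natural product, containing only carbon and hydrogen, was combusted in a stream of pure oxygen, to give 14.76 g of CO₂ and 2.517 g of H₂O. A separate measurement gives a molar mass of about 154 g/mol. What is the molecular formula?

mol C = 14.76 g CO₂ ÷ 44.009 g/mol = 0.33539 mol
mol H = 2 × 2.517 g H₂O ÷ 18.015 g/mol = 0.27943 mol
Divide by the smallest (0.27943 mol): C 1.200, H 1.000
Multiplying each by 5 gives whole numbers: C 6.00, H 5.00
Empirical formula: C6H5
Empirical-formula mass = 77.11 g/mol; 154 ÷ 77.11 ≈ 2, so the molecular formula is C12H10.

C12H10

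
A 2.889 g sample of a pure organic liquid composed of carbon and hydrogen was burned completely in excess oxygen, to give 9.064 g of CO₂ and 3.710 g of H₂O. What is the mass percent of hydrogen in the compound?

mol C = 9.064 g CO₂ ÷ 44.009 g/mol = 0.20596 mol
mol H = 2 × 3.710 g H₂O ÷ 18.015 g/mol = 0.41188 mol
mass % H = 0.41517 g ÷ 2.889 g × 100%

14.37%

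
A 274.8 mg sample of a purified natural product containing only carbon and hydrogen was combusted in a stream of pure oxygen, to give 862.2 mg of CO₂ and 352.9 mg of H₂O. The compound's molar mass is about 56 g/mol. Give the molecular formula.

C4H8

mol C = 0.8622 g CO₂ ÷ 44.009 g/mol = 0.019591 mol
mol H = 2 × 0.3529 g H₂O ÷ 18.015 g/mol = 0.039178 mol
Divide by the smallest (0.019591 mol): C 1.000, H 2.000
Empirical formula: CH2
Empirical-formula mass = 14.03 g/mol; 56 ÷ 14.03 ≈ 4, so the molecular formula is C4H8.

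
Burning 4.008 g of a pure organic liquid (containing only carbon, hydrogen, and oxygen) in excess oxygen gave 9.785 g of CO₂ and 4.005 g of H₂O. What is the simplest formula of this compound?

mol C = 9.785 g CO₂ ÷ 44.009 g/mol = 0.22234 mol
mol H = 2 × 4.005 g H₂O ÷ 18.015 g/mol = 0.44463 mol
mass O = 4.008 − (2.6705 + 0.44819) = 0.88928 g → mol O = 0.88928 ÷ 15.999 = 0.055583 mol
Divide by the smallest (0.055583 mol): C 4.000, H 7.999, O 1.000

C4H8O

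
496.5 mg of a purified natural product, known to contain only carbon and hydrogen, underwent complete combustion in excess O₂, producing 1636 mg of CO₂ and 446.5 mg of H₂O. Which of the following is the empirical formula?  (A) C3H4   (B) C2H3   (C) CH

(A) C3H4

mol C = 1.636 g CO₂ ÷ 44.009 g/mol = 0.037174 mol
mol H = 2 × 0.4465 g H₂O ÷ 18.015 g/mol = 0.049570 mol
Divide by the smallest (0.037174 mol): C 1.000, H 1.333
Multiplying each by 3 gives whole numbers: C 3.00, H 4.00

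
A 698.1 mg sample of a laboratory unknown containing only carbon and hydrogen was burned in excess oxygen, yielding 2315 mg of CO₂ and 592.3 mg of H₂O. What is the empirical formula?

mol C = 2.315 g CO₂ ÷ 44.009 g/mol = 0.052603 mol
mol H = 2 × 0.5923 g H₂O ÷ 18.015 g/mol = 0.065756 mol
Divide by the smallest (0.052603 mol): C 1.000, H 1.250
Multiplying each by 4 gives whole numbers: C 4.00, H 5.00

C4H5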